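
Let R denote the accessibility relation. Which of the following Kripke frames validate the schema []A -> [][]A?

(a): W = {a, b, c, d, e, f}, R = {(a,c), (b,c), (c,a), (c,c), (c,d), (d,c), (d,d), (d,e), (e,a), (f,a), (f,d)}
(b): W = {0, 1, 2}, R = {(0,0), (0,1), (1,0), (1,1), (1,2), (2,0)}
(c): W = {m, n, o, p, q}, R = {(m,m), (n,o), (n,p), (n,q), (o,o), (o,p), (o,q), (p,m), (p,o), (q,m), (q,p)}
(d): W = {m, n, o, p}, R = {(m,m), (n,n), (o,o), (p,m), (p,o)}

(d)

The schema corresponds to transitivity: forall x forall y forall z (Rxy & Ryz -> Rxz).
(a): fails — Rbc and Rcd but not Rbd.
(b): fails — R01 and R12 but not R02.
(c): fails — Rop and Rpm but not Rom.
(d): holds.
Valid on: (d).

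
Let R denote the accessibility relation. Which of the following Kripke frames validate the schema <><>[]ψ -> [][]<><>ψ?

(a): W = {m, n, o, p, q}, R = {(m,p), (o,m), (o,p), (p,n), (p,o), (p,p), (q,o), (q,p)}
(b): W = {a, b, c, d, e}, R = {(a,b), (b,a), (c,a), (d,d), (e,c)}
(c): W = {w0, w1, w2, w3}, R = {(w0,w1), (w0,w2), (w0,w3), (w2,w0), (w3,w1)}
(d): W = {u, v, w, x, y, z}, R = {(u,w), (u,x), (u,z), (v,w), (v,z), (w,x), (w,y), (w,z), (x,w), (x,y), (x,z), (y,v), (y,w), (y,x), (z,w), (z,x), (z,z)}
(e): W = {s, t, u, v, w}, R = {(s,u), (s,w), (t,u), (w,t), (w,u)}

The schema corresponds to a generalized confluence (Geach) condition: forall x forall y forall z ((x R^2 y & x R^2 z) -> exists w (yRw & z R^2 w)).
(a): fails — mR²n, mR²n but no w with nRw and nR²w.
(b): fails — aR²a, aR²a but no w with aRw and aR²w.
(c): fails — w0R²w0, w0R²w1 but no w with w0Rw and w1R²w.
(d): satisfies the condition.
(e): fails — sR²t, sR²t but no w* with tRw* and tR²w*.
Valid on: (d).

(d)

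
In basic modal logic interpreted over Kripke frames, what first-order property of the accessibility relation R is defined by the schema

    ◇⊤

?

This schema is equivalent to the D axiom □A → ◇A.
It corresponds to seriality: ∀x ∃y Rxy.

Seriality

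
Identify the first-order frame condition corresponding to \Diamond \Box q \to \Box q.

The Euclidean property

Replacing q by ¬q and contraposing gives the equivalent schema ◇q → □◇q.
Suppose ◇q→□◇q is valid. Take Rxy, Rxz and set V(q)={y}. Then ◇q at x, so □◇q at x, so ◇q at z, so some w with Rzw has q; w=y, i.e. Rzy. By symmetry of the argument, Ryz.
Conversely, on a frame with the Euclidean property the schema holds at every world under every valuation.
So the correspondent is the Euclidean property.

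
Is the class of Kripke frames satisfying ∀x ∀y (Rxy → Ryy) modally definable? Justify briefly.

This is a Sahlqvist condition; the T□ axiom □(□r → r) defines it.
Suppose □(□r→r) is valid. Take Rxy and set V(r)={w : Ryw}. Then at y, □r holds; since □(□r→r) at x, □r→r at y, so r at y, i.e. Ryy.

Yes — defined by □(□r → r)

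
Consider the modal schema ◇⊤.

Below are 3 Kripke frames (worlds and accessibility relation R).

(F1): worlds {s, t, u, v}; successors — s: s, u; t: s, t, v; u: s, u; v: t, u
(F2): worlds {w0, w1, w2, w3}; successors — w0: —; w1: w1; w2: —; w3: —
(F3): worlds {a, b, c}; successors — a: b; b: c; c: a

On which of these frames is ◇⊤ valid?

(F1), (F3)

This is the axiom for seriality; its first-order frame correspondent is ∀x ∃y Rxy.
(F1): satisfies the condition.
(F2): fails — world w0 has no successor.
(F3): satisfies the condition.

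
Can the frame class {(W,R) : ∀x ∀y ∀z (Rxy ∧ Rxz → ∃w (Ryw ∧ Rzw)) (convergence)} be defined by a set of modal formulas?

Yes — defined by ◇□r → □◇r

Yes: it is convergence, defined by the .2 schema ◇□r → □◇r.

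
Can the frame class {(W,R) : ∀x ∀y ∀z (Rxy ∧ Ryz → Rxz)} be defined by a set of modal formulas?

This is a Sahlqvist condition; the 4 axiom □p → □□p defines it.
Suppose □p→□□p is valid. Take Rxy, Ryz and set V(p)={w : Rxw}. Then □p at x, so □□p at x, so □p at y, so p at z, i.e. Rxz.

Yes, by □p → □□p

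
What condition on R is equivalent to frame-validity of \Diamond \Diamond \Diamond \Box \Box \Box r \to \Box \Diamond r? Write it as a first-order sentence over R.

\forall x \forall y \forall z ((x R^3 y \wedge xRz) \to \exists w (y R^3 w \wedge zRw))

This is a Sahlqvist (Geach-type) schema ◇^3□^3r → □^1◇^1r.
First-order correspondent: \forall x \forall y \forall z ((x R^3 y \wedge xRz) \to \exists w (y R^3 w \wedge zRw)).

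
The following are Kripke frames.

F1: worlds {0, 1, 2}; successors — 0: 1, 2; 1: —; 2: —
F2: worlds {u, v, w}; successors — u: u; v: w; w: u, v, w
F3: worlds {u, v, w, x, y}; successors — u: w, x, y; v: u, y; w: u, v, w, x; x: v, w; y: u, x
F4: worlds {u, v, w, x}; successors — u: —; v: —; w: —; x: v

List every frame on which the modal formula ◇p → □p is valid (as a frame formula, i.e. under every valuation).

The schema corresponds to partial functionality: ∀x ∀y ∀z (Rxy ∧ Rxz → y = z).
F1: fails — 0 sees both 1 and 2.
F2: fails — w sees both u and v.
F3: fails — u sees both w and x.
F4: condition met.

F4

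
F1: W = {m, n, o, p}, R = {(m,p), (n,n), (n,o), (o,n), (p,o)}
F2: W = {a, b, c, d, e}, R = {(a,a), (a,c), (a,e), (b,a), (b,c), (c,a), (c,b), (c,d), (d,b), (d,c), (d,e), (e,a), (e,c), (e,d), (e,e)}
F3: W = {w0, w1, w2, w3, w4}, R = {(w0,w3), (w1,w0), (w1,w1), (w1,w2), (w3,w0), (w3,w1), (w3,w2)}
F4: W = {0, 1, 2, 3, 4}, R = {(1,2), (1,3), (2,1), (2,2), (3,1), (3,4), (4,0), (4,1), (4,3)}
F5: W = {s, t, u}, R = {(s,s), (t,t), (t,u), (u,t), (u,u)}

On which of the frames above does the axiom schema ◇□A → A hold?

This is the axiom for symmetry; its first-order frame correspondent is ∀x ∀y (Rxy → Ryx).
F1: fails — Rpo but not Rop.
F2: fails — Rec but not Rce.
F3: fails — Rw1w2 but not Rw2w1.
F4: fails — R40 but not R04.
F5: holds.

F5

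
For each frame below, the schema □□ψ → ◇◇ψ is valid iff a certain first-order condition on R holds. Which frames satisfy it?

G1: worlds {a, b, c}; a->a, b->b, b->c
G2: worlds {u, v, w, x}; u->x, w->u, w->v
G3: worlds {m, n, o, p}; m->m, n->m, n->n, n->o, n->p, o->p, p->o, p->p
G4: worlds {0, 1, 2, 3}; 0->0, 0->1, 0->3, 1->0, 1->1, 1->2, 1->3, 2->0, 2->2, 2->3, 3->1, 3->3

Frame correspondent (Sahlqvist): ∀x ∃w (xR²w ∧ xR²w) — i.e. a generalized confluence (Geach) condition.
G1: fails — at c but no w with cR²w and cR²w.
G2: fails — at u but no t with uR²t and uR²t.
G3: satisfies the condition.
G4: satisfies the condition.

G3, G4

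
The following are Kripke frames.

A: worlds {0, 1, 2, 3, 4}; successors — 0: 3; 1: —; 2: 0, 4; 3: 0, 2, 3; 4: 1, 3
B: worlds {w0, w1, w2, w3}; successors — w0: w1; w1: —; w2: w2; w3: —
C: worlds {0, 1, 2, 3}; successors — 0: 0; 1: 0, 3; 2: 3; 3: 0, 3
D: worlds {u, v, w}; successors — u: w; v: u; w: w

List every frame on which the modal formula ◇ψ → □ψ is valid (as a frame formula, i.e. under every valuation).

Frame correspondent (Sahlqvist): ∀x ∀y ∀z (Rxy ∧ Rxz → y = z) — i.e. partial functionality.
A: fails — 2 sees both 0 and 4.
B: satisfies the condition.
C: fails — 1 sees both 0 and 3.
D: satisfies the condition.
Valid on: B, D.

B, D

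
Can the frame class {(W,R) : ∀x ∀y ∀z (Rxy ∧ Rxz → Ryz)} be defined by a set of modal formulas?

This is a Sahlqvist condition; the 5 axiom ◇q → □◇q defines it.

Yes — defined by ◇q → □◇q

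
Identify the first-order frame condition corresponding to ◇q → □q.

Suppose ◇q→□q is valid. Take Rxy, Rxz and set V(q)={y}. Then ◇q at x, so □q at x, so q at z, i.e. z=y.
Conversely, on a frame with partial functionality the schema holds at every world under every valuation.
So the correspondent is partial functionality.

partial functionality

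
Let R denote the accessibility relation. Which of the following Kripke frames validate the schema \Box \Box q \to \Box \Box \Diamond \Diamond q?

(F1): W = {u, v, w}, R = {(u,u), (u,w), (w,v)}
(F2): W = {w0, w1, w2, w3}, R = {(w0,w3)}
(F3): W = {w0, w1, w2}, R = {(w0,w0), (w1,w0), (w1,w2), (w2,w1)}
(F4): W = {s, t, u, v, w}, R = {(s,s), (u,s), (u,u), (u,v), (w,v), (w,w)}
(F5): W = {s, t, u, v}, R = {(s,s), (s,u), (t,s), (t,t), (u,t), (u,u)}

The schema corresponds to a generalized confluence (Geach) condition: \forall x \forall z (x R^2 z \to \exists w (x R^2 w \wedge z R^2 w)).
(F1): fails — uR²v but no t with uR²t and vR²t.
(F2): satisfies the condition.
(F3): satisfies the condition.
(F4): fails — uR²v but no w* with uR²w* and vR²w*.
(F5): satisfies the condition.

(F2), (F3), (F5)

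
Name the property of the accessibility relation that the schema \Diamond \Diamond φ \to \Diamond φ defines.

Transitivity

Replacing φ by ¬φ and contraposing gives the equivalent schema □φ → □□φ.
Suppose □φ→□□φ is valid. Take Rxy, Ryz and set V(φ)={w : Rxw}. Then □φ at x, so □□φ at x, so □φ at y, so φ at z, i.e. Rxz.
Conversely, any frame satisfying \forall x \forall y \forall z (Rxy \wedge Ryz \to Rxz) validates the schema.
So the correspondent is transitivity.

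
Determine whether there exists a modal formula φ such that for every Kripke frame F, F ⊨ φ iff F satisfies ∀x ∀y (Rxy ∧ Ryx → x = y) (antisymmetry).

Any modally definable frame class is closed under surjective bounded morphisms.
The 4-cycle (worlds s,t,u,v with s→t→u→v→s) is antisymmetric. Sending even-indexed worlds to • and odd-indexed worlds to ∘ is a surjective bounded morphism onto the two-world frame with •↔∘, which is not antisymmetric.
Hence antisymmetry is not modally definable.

No — not modally definable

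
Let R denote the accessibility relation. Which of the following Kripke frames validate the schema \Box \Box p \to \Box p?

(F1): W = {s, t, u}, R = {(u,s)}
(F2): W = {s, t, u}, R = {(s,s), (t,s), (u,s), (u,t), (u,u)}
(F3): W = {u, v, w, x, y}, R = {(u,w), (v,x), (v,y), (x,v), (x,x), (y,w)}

(F2)

This is the axiom for density; its first-order frame correspondent is \forall x \forall y (Rxy \to \exists z (Rxz \wedge Rzy)).
(F1): fails — Rus but no z with Ruz and Rzs.
(F2): condition met.
(F3): fails — Ruw but no z with Ruz and Rzw.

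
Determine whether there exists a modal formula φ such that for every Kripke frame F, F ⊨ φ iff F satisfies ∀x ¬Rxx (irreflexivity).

No

Modal frame validity is preserved under surjective bounded morphisms.
The 5-cycle (worlds s,t,u,v,w with s→t→u→v→w→s) is irreflexive, and the map sending every world to a single reflexive point • is a surjective bounded morphism (forth: every edge maps to (•,•); back: every world has a successor). So any modal formula valid on the 5-cycle is also valid on the reflexive point, which is not irreflexive.
Hence irreflexivity is not modally definable.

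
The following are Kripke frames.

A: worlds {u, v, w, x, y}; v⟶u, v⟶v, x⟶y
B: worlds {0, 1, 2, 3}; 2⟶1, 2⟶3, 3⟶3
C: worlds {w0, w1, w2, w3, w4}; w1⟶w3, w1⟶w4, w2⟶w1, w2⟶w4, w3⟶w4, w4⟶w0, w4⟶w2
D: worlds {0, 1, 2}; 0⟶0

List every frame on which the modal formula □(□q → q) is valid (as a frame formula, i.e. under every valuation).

D

This is the axiom for shift-reflexivity; its first-order frame correspondent is ∀x ∀y (Rxy → Ryy).
A: fails — Rxy but not Ryy.
B: fails — R21 but not R11.
C: fails — Rw2w4 but not Rw4w4.
D: holds.
Valid on: D.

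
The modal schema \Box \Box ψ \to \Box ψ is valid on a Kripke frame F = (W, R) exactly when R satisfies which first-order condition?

Suppose □□ψ→□ψ is valid. Take Rxy and set V(ψ)={w : xR²w}. Then □□ψ at x, so □ψ at x, so ψ at y, i.e. ∃z(Rxz∧Rzy).

Density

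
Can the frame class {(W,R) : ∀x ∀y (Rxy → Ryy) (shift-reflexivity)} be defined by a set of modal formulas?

The condition is shift-reflexivity. A defining modal formula is □(□p → p).

Definable; □(□p → p) defines it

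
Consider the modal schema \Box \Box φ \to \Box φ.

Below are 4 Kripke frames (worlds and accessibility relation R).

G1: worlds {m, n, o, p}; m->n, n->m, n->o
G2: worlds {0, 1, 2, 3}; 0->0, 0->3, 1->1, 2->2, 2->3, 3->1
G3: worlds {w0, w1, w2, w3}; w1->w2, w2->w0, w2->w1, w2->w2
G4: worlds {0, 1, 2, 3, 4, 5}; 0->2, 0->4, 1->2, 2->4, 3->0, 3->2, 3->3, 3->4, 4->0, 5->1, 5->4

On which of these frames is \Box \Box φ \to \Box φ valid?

G2, G3

Frame correspondent (Sahlqvist): \forall x \forall y (Rxy \to \exists z (Rxz \wedge Rzy)) — i.e. density.
G1: fails — Rno but no z with Rnz and Rzo.
G2: condition met.
G3: condition met.
G4: fails — R02 but no z with R0z and Rz2.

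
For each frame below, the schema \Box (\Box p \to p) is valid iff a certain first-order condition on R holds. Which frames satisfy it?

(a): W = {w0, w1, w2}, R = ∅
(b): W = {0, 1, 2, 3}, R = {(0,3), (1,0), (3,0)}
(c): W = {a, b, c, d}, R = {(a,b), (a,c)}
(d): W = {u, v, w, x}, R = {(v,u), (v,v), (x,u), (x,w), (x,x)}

Frame correspondent (Sahlqvist): \forall x \forall y (Rxy \to Ryy) — i.e. shift-reflexivity.
(a): satisfies the condition.
(b): fails — R10 but not R00.
(c): fails — Rac but not Rcc.
(d): fails — Rxw but not Rww.

(a)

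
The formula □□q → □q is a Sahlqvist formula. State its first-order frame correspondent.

Suppose □□q→□q is valid. Take Rxy and set V(q)={w : xR²w}. Then □□q at x, so □q at x, so q at y, i.e. ∃z(Rxz∧Rzy).
Conversely, on a frame with density the schema holds at every world under every valuation.
So the correspondent is density.

density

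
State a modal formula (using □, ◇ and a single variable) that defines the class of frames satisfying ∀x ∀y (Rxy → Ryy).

This is shift-reflexivity; the standard corresponding axiom is T□: □(□s → s).

□(□s → s)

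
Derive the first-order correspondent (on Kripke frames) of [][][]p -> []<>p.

forall x forall z (xRz -> exists w (x R^3 w & zRw))

This is a Sahlqvist (Geach-type) schema ◇^0□^3p → □^1◇^1p.
First-order correspondent: forall x forall z (xRz -> exists w (x R^3 w & zRw)).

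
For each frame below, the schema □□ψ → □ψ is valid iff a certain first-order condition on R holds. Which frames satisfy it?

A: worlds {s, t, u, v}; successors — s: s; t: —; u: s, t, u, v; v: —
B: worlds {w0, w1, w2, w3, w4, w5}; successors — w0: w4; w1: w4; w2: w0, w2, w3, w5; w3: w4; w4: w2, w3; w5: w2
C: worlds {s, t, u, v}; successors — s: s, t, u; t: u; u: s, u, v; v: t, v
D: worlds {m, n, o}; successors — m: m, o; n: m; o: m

This is the axiom for density; its first-order frame correspondent is ∀x ∀y (Rxy → ∃z (Rxz ∧ Rzy)).
A: condition met.
B: fails — Rw0w4 but no z with Rw0z and Rzw4.
C: condition met.
D: condition met.

A, C, D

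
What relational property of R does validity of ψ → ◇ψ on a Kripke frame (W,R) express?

This is frame-equivalent to □ψ → ψ (substitute ¬ψ for ψ and contrapose).
Suppose □ψ→ψ is valid. At any x set V(ψ)={w : Rxw}. Then □ψ holds at x, so ψ holds at x, i.e. Rxx.

Reflexivity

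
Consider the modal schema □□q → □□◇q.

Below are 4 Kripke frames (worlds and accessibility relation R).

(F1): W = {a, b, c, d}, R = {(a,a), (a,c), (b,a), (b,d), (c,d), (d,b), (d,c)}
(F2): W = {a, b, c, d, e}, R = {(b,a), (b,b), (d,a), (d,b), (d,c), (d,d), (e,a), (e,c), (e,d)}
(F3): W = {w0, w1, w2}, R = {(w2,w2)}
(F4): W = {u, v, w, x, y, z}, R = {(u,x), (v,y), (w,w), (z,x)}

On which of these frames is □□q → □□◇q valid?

(F3), (F4)

This is the axiom for a generalized confluence (Geach) condition; its first-order frame correspondent is ∀x ∀z (xR²z → ∃w (xR²w ∧ zRw)).
(F1): fails — bR²c but no w with bR²w and cRw.
(F2): fails — bR²a but no w with bR²w and aRw.
(F3): condition met.
(F4): condition met.
Valid on: (F3), (F4).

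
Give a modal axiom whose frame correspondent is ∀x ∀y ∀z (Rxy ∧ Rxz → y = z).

◇s → □s

This is partial functionality; the standard corresponding axiom is CD: ◇s → □s.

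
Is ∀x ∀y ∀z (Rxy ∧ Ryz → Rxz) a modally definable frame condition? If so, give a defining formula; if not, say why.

This is a Sahlqvist condition; the 4 axiom □q → □□q defines it.
Suppose □q→□□q is valid. Take Rxy, Ryz and set V(q)={w : Rxw}. Then □q at x, so □□q at x, so □q at y, so q at z, i.e. Rxz.

Yes, by □q → □□q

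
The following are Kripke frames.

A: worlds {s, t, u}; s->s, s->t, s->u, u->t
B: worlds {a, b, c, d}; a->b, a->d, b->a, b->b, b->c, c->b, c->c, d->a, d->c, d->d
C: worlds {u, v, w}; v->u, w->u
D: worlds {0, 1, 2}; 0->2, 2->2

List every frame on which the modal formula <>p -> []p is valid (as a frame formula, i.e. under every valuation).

C, D

Frame correspondent (Sahlqvist): forall x forall y forall z (Rxy & Rxz -> y = z) — i.e. partial functionality.
A: fails — s sees both s and t.
B: fails — a sees both b and d.
C: condition met.
D: condition met.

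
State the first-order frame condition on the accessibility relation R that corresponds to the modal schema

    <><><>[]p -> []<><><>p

This is a Sahlqvist (Geach-type) schema ◇^3□^1p → □^1◇^3p.
First-order correspondent: forall x forall y forall z ((x R^3 y & xRz) -> exists w (yRw & z R^3 w)).

forall x forall y forall z ((x R^3 y & xRz) -> exists w (yRw & z R^3 w))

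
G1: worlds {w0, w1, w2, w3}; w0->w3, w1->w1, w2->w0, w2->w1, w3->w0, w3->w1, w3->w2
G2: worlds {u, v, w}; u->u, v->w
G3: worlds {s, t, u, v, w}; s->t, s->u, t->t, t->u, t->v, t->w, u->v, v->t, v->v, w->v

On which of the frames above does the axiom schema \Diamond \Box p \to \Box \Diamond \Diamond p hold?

G3

This is the axiom for a generalized confluence (Geach) condition; its first-order frame correspondent is \forall x \forall y \forall z ((xRy \wedge xRz) \to \exists w (yRw \wedge z R^2 w)).
G1: fails — w2Rw0, w2Rw0 but no w with w0Rw and w0R²w.
G2: fails — vRw, vRw but no t with wRt and wR²t.
G3: ✓.
Valid on: G3.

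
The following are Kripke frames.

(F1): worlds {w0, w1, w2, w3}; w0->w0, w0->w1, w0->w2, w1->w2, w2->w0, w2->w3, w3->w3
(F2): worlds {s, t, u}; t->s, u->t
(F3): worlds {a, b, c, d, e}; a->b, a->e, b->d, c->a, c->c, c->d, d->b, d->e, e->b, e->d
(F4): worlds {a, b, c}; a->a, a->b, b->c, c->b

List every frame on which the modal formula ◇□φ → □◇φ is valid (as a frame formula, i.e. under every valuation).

The schema corresponds to convergence: ∀x ∀y ∀z (Rxy ∧ Rxz → ∃w (Ryw ∧ Rzw)).
(F1): fails — Rw0w1 and Rw0w2 but w1 and w2 have no common successor.
(F2): fails — Rts and Rts but s and s have no common successor.
(F3): fails — Rcc and Rcd but c and d have no common successor.
(F4): fails — Raa and Rab but a and b have no common successor.

none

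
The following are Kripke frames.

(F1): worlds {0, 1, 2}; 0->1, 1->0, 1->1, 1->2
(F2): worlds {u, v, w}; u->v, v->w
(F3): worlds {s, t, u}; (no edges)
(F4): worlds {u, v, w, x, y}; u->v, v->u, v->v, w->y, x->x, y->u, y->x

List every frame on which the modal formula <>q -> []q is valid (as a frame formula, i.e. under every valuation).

This is the axiom for partial functionality; its first-order frame correspondent is forall x forall y forall z (Rxy & Rxz -> y = z).
(F1): fails — 1 sees both 0 and 1.
(F2): holds.
(F3): holds.
(F4): fails — v sees both u and v.
Valid on: (F2), (F3).

(F2), (F3)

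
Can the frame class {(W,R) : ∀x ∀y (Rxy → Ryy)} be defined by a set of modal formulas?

Definable; □(□p → p) defines it

This is a Sahlqvist condition; the T□ axiom □(□p → p) defines it.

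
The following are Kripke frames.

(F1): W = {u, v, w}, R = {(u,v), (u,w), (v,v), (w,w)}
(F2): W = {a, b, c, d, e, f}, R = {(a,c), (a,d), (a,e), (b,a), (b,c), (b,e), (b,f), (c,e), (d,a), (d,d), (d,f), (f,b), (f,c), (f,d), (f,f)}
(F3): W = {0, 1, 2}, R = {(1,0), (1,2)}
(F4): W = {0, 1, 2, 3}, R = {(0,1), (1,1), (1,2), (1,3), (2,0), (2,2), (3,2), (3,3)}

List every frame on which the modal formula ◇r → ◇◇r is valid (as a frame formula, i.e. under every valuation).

Frame correspondent (Sahlqvist): ∀x ∀y (xRy → ∃w (y = w ∧ xR²w)) — i.e. a generalized confluence (Geach) condition.
(F1): ✓.
(F2): fails — aRc but no w with c=w and aR²w.
(F3): fails — 1R0 but no w with 0=w and 1R²w.
(F4): ✓.

(F1), (F4)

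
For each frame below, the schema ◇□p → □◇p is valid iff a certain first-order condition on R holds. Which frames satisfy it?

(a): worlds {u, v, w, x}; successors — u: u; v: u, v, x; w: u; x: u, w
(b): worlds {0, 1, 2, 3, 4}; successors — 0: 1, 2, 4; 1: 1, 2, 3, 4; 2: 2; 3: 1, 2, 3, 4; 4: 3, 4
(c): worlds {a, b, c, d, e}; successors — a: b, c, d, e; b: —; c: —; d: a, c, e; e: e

(a)

Frame correspondent (Sahlqvist): ∀x ∀y ∀z (Rxy ∧ Rxz → ∃w (Ryw ∧ Rzw)) — i.e. convergence.
(a): satisfies the condition.
(b): fails — R02 and R04 but 2 and 4 have no common successor.
(c): fails — Rab and Rab but b and b have no common successor.
Valid on: (a).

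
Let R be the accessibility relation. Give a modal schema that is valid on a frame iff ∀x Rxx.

This is reflexivity; the standard corresponding axiom is T: □q → q.

□q → q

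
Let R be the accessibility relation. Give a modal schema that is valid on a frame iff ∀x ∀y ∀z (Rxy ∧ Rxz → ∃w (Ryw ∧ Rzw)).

This is convergence; the standard corresponding axiom is .2: ◇□ψ → □◇ψ.
Suppose ◇□ψ→□◇ψ is valid. Take Rxy, Rxz and set V(ψ)={w : Ryw}. Then □ψ at y so ◇□ψ at x, so □◇ψ at x, so ◇ψ at z, giving w with Rzw and Ryw.

◇□ψ → □◇ψ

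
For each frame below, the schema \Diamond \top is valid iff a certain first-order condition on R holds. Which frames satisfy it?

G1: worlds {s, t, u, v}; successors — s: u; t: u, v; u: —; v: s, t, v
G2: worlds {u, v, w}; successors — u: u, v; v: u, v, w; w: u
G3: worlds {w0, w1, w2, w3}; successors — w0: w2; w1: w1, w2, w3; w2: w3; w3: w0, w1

G2, G3

Frame correspondent (Sahlqvist): \forall x \exists y Rxy — i.e. seriality.
G1: fails — world u has no successor.
G2: ✓.
G3: ✓.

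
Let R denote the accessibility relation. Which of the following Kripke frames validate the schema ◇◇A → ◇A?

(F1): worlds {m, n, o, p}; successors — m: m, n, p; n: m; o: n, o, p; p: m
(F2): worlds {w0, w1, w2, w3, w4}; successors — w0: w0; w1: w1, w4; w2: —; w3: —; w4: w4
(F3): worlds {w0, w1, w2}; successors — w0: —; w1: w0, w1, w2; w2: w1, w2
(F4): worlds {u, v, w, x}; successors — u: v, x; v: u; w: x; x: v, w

The schema corresponds to transitivity: ∀x ∀y ∀z (Rxy ∧ Ryz → Rxz).
(F1): fails — Ron and Rnm but not Rom.
(F2): satisfies the condition.
(F3): fails — Rw2w1 and Rw1w0 but not Rw2w0.
(F4): fails — Ruv and Rvu but not Ruu.
Valid on: (F2).

(F2)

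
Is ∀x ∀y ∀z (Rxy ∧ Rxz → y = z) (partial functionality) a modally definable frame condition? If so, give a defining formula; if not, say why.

Yes, by ◇p → □p

The condition is partial functionality. A defining modal formula is ◇p → □p.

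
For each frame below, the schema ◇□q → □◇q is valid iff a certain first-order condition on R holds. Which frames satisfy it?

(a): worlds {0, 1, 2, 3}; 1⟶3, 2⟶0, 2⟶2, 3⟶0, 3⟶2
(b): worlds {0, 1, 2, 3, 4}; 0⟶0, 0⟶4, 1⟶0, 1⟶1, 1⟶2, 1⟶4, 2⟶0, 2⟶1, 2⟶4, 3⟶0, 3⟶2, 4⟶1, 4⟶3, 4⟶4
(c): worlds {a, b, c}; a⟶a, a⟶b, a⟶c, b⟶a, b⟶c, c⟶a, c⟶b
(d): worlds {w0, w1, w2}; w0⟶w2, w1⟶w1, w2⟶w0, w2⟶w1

(c)

The schema corresponds to convergence: ∀x ∀y ∀z (Rxy ∧ Rxz → ∃w (Ryw ∧ Rzw)).
(a): fails — R20 and R20 but 0 and 0 have no common successor.
(b): fails — R43 and R44 but 3 and 4 have no common successor.
(c): ✓.
(d): fails — Rw2w0 and Rw2w1 but w0 and w1 have no common successor.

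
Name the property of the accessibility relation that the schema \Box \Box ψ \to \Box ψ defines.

Suppose □□ψ→□ψ is valid. Take Rxy and set V(ψ)={w : xR²w}. Then □□ψ at x, so □ψ at x, so ψ at y, i.e. ∃z(Rxz∧Rzy).
Conversely, any frame satisfying \forall x \forall y (Rxy \to \exists z (Rxz \wedge Rzy)) validates the schema.
Frame condition: \forall x \forall y (Rxy \to \exists z (Rxz \wedge Rzy)).

Density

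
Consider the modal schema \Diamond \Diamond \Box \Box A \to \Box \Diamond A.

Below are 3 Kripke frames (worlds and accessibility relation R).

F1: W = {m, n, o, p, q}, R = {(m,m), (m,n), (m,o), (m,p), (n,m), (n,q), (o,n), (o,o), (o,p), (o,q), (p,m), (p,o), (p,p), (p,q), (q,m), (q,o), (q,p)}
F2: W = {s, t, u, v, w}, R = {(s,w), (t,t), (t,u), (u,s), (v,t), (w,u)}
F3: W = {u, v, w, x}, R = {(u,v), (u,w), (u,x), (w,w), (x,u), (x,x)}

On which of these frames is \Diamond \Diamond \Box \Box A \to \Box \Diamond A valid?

F1

Frame correspondent (Sahlqvist): \forall x \forall y \forall z ((x R^2 y \wedge xRz) \to \exists w (y R^2 w \wedge zRw)) — i.e. a generalized confluence (Geach) condition.
F1: satisfies the condition.
F2: fails — sR²u, sRw but no w* with uR²w* and wRw*.
F3: fails — uR²u, uRv but no t with uR²t and vRt.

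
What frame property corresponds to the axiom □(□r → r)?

shift-reflexivity

This is the T□ axiom.
It corresponds to shift-reflexivity: ∀x ∀y (Rxy → Ryy).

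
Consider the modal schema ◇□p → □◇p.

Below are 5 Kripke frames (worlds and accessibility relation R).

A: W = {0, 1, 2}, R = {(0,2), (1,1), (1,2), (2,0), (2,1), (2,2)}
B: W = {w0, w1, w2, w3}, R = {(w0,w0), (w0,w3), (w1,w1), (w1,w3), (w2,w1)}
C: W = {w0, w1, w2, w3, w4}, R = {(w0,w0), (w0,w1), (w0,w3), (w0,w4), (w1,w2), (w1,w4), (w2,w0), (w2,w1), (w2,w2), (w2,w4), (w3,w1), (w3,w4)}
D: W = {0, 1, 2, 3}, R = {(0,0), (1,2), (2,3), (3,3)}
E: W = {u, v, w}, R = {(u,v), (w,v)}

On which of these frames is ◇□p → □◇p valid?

This is the axiom for convergence; its first-order frame correspondent is ∀x ∀y ∀z (Rxy ∧ Rxz → ∃w (Ryw ∧ Rzw)).
A: holds.
B: fails — Rw0w0 and Rw0w3 but w0 and w3 have no common successor.
C: fails — Rw0w4 and Rw0w4 but w4 and w4 have no common successor.
D: holds.
E: fails — Ruv and Ruv but v and v have no common successor.
Valid on: A, D.

A, D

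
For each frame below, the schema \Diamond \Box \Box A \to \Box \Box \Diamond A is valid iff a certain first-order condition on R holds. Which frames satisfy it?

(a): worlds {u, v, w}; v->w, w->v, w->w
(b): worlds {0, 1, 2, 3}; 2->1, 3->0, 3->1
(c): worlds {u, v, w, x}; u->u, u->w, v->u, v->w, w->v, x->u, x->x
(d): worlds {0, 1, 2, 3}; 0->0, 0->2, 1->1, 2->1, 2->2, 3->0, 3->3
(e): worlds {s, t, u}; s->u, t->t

(a), (b), (d), (e)

Frame correspondent (Sahlqvist): \forall x \forall y \forall z ((xRy \wedge x R^2 z) \to \exists w (y R^2 w \wedge zRw)) — i.e. a generalized confluence (Geach) condition.
(a): holds.
(b): holds.
(c): fails — uRw, uR²w but no t with wR²t and wRt.
(d): holds.
(e): holds.
Valid on: (a), (b), (d), (e).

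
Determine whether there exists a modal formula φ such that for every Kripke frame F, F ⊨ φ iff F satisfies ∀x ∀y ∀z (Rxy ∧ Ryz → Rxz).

Yes, by □q → □□q

The condition is transitivity. A defining modal formula is □q → □□q.
Suppose □q→□□q is valid. Take Rxy, Ryz and set V(q)={w : Rxw}. Then □q at x, so □□q at x, so □q at y, so q at z, i.e. Rxz.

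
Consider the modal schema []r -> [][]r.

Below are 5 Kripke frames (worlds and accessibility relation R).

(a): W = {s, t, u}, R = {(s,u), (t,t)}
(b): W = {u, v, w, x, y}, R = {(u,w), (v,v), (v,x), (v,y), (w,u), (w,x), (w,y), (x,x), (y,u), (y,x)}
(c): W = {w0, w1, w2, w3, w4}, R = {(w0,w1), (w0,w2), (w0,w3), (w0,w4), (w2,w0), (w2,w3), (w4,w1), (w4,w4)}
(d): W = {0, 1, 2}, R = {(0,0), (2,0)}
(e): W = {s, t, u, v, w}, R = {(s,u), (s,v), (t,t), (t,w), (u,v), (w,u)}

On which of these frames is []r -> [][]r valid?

The schema corresponds to transitivity: forall x forall y forall z (Rxy & Ryz -> Rxz).
(a): holds.
(b): fails — Rwu and Ruw but not Rww.
(c): fails — Rw0w2 and Rw2w0 but not Rw0w0.
(d): holds.
(e): fails — Rwu and Ruv but not Rwv.
Valid on: (a), (d).

(a), (d)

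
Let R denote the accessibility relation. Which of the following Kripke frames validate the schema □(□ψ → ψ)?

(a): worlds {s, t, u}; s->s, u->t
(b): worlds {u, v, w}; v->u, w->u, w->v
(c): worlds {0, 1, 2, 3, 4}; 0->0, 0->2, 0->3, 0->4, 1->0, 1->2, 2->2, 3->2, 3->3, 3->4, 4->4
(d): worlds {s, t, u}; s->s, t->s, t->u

(c)

The schema corresponds to shift-reflexivity: ∀x ∀y (Rxy → Ryy).
(a): fails — Rut but not Rtt.
(b): fails — Rvu but not Ruu.
(c): condition met.
(d): fails — Rtu but not Ruu.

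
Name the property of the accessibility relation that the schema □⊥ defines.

emptiness of R: ∀x ∀y ¬Rxy

□⊥ is valid iff no world has any successor (otherwise □⊥ fails at any world with one).
Conversely, any frame satisfying ∀x ∀y ¬Rxy validates the schema.
So the correspondent is emptiness of R.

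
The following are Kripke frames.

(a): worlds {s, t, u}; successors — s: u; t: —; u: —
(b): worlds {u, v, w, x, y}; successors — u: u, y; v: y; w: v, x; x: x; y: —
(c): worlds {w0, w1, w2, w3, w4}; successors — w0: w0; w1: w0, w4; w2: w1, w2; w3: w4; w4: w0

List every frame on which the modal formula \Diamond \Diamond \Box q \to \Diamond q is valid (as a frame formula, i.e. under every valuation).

This is the axiom for a generalized confluence (Geach) condition; its first-order frame correspondent is \forall x \forall y (x R^2 y \to \exists w (yRw \wedge xRw)).
(a): ✓.
(b): fails — uR²y but no t with yRt and uRt.
(c): fails — w2R²w0 but no w with w0Rw and w2Rw.
Valid on: (a).

(a)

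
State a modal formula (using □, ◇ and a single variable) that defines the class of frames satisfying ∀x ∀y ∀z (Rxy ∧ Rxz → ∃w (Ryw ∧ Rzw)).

◇□q → □◇q

This is convergence; the standard corresponding axiom is .2: ◇□q → □◇q.
Suppose ◇□q→□◇q is valid. Take Rxy, Rxz and set V(q)={w : Ryw}. Then □q at y so ◇□q at x, so □◇q at x, so ◇q at z, giving w with Rzw and Ryw.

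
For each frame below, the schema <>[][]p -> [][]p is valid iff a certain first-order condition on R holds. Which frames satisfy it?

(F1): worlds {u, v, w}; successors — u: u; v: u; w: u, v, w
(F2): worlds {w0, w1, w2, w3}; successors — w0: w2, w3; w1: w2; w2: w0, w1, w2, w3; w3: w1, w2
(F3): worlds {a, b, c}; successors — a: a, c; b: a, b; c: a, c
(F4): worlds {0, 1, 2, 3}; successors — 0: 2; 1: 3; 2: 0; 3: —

The schema corresponds to a generalized confluence (Geach) condition: forall x forall y forall z ((xRy & x R^2 z) -> exists w (y R^2 w & z = w)).
(F1): fails — wRu, wR²v but no t with uR²t and v=t.
(F2): ✓.
(F3): fails — bRa, bR²b but no w with aR²w and b=w.
(F4): fails — 0R2, 0R²0 but no w with 2R²w and 0=w.
Valid on: (F2).

(F2)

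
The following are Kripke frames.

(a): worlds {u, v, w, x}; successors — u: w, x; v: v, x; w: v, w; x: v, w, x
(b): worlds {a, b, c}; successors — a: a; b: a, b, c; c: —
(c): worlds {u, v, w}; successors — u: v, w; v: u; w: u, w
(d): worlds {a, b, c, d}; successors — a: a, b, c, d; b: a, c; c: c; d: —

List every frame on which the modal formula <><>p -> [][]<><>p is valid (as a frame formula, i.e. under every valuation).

The schema corresponds to a generalized confluence (Geach) condition: forall x forall y forall z ((x R^2 y & x R^2 z) -> exists w (y = w & z R^2 w)).
(a): satisfies the condition.
(b): fails — bR²a, bR²c but no w with a=w and cR²w.
(c): fails — wR²u, wR²v but no t with u=t and vR²t.
(d): fails — aR²a, aR²c but no w with a=w and cR²w.
Valid on: (a).

(a)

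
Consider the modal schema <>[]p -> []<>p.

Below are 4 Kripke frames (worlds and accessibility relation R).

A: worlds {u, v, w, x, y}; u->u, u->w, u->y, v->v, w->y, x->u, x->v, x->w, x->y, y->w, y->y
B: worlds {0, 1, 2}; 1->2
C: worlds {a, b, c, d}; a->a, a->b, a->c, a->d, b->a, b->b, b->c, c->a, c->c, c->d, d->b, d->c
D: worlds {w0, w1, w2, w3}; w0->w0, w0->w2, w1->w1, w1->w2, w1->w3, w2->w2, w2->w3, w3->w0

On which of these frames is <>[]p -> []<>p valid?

C

The schema corresponds to convergence: forall x forall y forall z (Rxy & Rxz -> exists w (Ryw & Rzw)).
A: fails — Rxw and Rxv but w and v have no common successor.
B: fails — R12 and R12 but 2 and 2 have no common successor.
C: ✓.
D: fails — Rw1w2 and Rw1w3 but w2 and w3 have no common successor.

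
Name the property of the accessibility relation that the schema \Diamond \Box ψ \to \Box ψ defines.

This is a form of the 5 axiom.
It corresponds to the Euclidean property: \forall x \forall y \forall z (Rxy \wedge Rxz \to Ryz).

The Euclidean property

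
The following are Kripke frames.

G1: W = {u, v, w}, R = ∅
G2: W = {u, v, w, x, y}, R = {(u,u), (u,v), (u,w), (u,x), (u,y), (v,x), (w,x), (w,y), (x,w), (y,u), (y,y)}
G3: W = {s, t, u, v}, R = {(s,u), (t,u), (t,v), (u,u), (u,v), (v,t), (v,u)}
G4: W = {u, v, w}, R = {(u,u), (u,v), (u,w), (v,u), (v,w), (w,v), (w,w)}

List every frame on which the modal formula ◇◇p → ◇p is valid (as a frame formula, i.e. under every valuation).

This is the axiom for transitivity; its first-order frame correspondent is ∀x ∀y ∀z (Rxy ∧ Ryz → Rxz).
G1: holds.
G2: fails — Rxw and Rwx but not Rxx.
G3: fails — Ruv and Rvt but not Rut.
G4: fails — Rvw and Rwv but not Rvv.
Valid on: G1.

G1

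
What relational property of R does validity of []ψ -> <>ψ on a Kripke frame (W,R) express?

Seriality

This schema is the D axiom.
It corresponds to seriality: forall x exists y Rxy.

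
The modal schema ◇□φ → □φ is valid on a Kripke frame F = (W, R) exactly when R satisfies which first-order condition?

This is a form of the 5 axiom.
It corresponds to the Euclidean property: ∀x ∀y ∀z (Rxy ∧ Rxz → Ryz).

The Euclidean property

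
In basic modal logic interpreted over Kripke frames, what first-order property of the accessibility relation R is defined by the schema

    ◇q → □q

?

Suppose ◇q→□q is valid. Take Rxy, Rxz and set V(q)={y}. Then ◇q at x, so □q at x, so q at z, i.e. z=y.
The converse is a direct semantic check.
So the correspondent is partial functionality.

Partial functionality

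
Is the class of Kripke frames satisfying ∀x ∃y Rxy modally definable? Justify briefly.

The condition is seriality. A defining modal formula is □r → ◇r.
Suppose □r→◇r is valid. At any x set V(r)=W. Then □r at x, so ◇r at x, so x has a successor.

Definable; □r → ◇r defines it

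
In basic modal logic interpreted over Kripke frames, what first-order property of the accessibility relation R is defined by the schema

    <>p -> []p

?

Suppose ◇p→□p is valid. Take Rxy, Rxz and set V(p)={y}. Then ◇p at x, so □p at x, so p at z, i.e. z=y.
Conversely, on a frame with partial functionality the schema holds at every world under every valuation.
Frame condition: forall x forall y forall z (Rxy & Rxz -> y = z).

Partial functionality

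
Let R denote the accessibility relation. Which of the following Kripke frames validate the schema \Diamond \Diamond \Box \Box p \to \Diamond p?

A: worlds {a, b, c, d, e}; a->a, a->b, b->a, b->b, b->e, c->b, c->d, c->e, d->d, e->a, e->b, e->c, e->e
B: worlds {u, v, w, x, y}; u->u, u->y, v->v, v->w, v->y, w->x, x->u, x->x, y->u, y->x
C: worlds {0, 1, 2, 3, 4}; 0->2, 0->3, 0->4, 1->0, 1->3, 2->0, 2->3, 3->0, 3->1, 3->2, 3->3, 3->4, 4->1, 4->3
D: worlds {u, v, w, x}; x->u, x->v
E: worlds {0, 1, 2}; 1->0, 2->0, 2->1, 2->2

C, D

Frame correspondent (Sahlqvist): \forall x \forall y (x R^2 y \to \exists w (y R^2 w \wedge xRw)) — i.e. a generalized confluence (Geach) condition.
A: fails — eR²d but no w with dR²w and eRw.
B: fails — vR²w but no t with wR²t and vRt.
C: satisfies the condition.
D: satisfies the condition.
E: fails — 2R²0 but no w with 0R²w and 2Rw.
Valid on: C, D.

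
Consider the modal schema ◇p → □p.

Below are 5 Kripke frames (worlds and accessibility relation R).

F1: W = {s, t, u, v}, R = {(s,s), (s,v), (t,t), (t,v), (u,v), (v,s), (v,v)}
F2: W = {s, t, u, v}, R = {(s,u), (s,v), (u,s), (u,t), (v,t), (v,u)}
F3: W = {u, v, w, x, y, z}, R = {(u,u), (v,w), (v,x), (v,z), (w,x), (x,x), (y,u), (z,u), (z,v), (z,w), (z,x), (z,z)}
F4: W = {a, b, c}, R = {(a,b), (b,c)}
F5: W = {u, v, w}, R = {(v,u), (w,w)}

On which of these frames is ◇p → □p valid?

This is the axiom for partial functionality; its first-order frame correspondent is ∀x ∀y ∀z (Rxy ∧ Rxz → y = z).
F1: fails — s sees both s and v.
F2: fails — s sees both u and v.
F3: fails — v sees both w and x.
F4: satisfies the condition.
F5: satisfies the condition.
Valid on: F4, F5.

F4, F5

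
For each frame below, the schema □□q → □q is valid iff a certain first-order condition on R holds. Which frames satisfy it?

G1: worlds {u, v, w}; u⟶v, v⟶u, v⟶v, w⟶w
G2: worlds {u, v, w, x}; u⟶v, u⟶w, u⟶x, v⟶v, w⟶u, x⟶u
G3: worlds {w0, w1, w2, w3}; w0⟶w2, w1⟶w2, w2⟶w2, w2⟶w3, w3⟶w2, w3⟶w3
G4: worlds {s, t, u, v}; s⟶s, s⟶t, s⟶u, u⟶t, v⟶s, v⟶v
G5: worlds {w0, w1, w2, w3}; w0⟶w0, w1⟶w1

This is the axiom for density; its first-order frame correspondent is ∀x ∀y (Rxy → ∃z (Rxz ∧ Rzy)).
G1: condition met.
G2: fails — Rwu but no z with Rwz and Rzu.
G3: condition met.
G4: fails — Rut but no z with Ruz and Rzt.
G5: condition met.
Valid on: G1, G3, G5.

G1, G3, G5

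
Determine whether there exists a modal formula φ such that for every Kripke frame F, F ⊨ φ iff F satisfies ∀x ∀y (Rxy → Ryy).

Yes: it is shift-reflexivity, defined by the T□ schema □(□p → p).
Suppose □(□p→p) is valid. Take Rxy and set V(p)={w : Ryw}. Then at y, □p holds; since □(□p→p) at x, □p→p at y, so p at y, i.e. Ryy.

Yes, by □(□p → p)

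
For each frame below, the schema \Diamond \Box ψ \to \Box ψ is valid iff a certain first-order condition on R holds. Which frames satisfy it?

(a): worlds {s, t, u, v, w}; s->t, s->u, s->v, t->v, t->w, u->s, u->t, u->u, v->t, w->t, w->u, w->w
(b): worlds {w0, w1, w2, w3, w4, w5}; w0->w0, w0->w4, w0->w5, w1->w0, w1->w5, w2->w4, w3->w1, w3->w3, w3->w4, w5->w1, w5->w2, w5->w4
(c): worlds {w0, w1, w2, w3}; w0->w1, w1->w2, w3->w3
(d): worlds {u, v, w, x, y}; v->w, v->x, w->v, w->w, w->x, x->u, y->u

The schema corresponds to the Euclidean property: \forall x \forall y \forall z (Rxy \wedge Rxz \to Ryz).
(a): fails — Rsv and Rsv but not Rvv.
(b): fails — Rw0w4 and Rw0w4 but not Rw4w4.
(c): fails — Rw0w1 and Rw0w1 but not Rw1w1.
(d): fails — Rvx and Rvw but not Rxw.

none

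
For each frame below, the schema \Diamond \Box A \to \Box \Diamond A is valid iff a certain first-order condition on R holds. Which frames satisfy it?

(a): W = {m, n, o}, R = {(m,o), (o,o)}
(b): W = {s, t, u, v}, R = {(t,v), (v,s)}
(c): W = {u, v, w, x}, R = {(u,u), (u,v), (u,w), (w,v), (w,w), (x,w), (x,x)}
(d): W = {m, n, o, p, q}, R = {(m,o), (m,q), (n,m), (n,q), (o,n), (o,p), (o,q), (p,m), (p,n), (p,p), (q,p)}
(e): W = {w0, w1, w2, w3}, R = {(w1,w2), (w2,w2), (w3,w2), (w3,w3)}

This is the axiom for convergence; its first-order frame correspondent is \forall x \forall y \forall z (Rxy \wedge Rxz \to \exists w (Ryw \wedge Rzw)).
(a): ✓.
(b): fails — Rvs and Rvs but s and s have no common successor.
(c): fails — Ruv and Ruv but v and v have no common successor.
(d): fails — Rnq and Rnm but q and m have no common successor.
(e): ✓.
Valid on: (a), (e).

(a), (e)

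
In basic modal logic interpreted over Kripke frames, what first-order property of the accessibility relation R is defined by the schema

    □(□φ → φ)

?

Suppose □(□φ→φ) is valid. Take Rxy and set V(φ)={w : Ryw}. Then at y, □φ holds; since □(□φ→φ) at x, □φ→φ at y, so φ at y, i.e. Ryy.

shift-reflexivity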